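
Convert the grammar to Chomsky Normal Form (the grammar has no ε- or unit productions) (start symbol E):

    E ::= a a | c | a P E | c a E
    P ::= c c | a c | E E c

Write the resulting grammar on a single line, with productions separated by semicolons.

E ::= X1 X1 | c | X1 Y1 | X2 Y2; P ::= X2 X2 | X1 X2 | E Y3; X1 ::= a; X2 ::= c; Y1 ::= P E; Y2 ::= X1 E; Y3 ::= E X2

Introduce a nonterminal for each terminal appearing in a rule of length ≥ 2: X1 → a, X2 → c.
Binarize each right-hand side of length ≥ 3 by chaining fresh nonterminals (Y1, Y2, …): affected rules were E → X1 P E; E → X2 X1 E; P → E E X2.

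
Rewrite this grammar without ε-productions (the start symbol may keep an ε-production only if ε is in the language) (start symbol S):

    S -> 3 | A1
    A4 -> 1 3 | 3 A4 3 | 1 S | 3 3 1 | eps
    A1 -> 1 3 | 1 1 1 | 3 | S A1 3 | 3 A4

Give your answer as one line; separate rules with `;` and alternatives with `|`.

Nullable nonterminals: {A4}.
ε ∉ L(G), so no ε-production is kept.
For each production, add variants omitting each subset of nullable occurrences: A4 → 3 A4 3 gives 3 A4 3 | 3 3.

S -> 3 | A1; A4 -> 1 3 | 3 A4 3 | 3 3 | 1 S | 3 3 1; A1 -> 1 3 | 1 1 1 | 3 | S A1 3 | 3 A4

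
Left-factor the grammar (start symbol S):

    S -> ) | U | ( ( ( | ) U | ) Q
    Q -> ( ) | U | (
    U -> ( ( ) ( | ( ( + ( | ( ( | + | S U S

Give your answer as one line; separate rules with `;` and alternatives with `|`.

S has alternatives sharing prefix ')': factor to S → ) S' with S' → ε | U | Q.
Q has alternatives sharing prefix '(': factor to Q → ( Q' with Q' → ) | ε.
U has alternatives sharing prefix '( (': factor to U → ( ( U' with U' → ) ( | + ( | ε.

S -> U | ( ( ( | ) S'; Q -> U | ( Q'; U -> + | S U S | ( ( U'; S' -> ε | U | Q; Q' -> ) | ε; U' -> ) ( | + ( | ε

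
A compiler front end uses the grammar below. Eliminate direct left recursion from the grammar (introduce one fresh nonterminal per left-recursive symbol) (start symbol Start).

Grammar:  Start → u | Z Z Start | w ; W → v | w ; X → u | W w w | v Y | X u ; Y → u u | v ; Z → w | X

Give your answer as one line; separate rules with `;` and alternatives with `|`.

X is directly left-recursive.
For X: α = {u}, β = {u, W w w, v Y}. Rewrite as X → β X1 and X1 → α X1 | ε.

Start → u | Z Z Start | w; W → v | w; X → u X1 | W w w X1 | v Y X1; Y → u u | v; Z → w | X; X1 → u X1 | eps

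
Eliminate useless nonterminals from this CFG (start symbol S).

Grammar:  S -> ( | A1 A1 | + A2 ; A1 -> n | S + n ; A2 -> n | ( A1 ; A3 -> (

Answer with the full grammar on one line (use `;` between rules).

Generating nonterminals: {A1, A2, A3, S}.
Reachable from S after that: {A1, A2, S}.
Removed useless symbols: {A3} and every production mentioning them.

S -> ( | A1 A1 | + A2; A1 -> n | S + n; A2 -> n | ( A1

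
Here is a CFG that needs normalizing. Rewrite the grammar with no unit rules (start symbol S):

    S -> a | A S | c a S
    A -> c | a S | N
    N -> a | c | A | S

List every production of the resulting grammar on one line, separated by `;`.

Unit pairs: A ⇒* {N, S}; N ⇒* {A, S}.
For every A with A ⇒* B via unit rules, add B's non-unit alternatives to A; then delete every rule of the form X → Y.

S -> a | A S | c a S; A -> a | A S | c a S | c | a S; N -> a | A S | c a S | c | a S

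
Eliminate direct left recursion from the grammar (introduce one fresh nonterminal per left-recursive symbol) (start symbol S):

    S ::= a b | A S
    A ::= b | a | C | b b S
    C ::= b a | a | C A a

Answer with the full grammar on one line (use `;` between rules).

C is directly left-recursive.
For C: α = {A a}, β = {b a, a}. Rewrite as C → β C' and C' → α C' | ε.

S ::= a b | A S; A ::= b | a | C | b b S; C ::= b a C' | a C'; C' ::= A a C' | ε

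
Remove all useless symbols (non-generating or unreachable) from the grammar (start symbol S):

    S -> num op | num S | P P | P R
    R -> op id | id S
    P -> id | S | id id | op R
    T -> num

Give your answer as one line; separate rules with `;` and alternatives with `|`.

S -> num op | num S | P P | P R; R -> op id | id S; P -> id | S | id id | op R

Generating nonterminals: {P, R, S, T}.
Reachable from S after that: {P, R, S}.
Removed useless symbols: {T} and every production mentioning them.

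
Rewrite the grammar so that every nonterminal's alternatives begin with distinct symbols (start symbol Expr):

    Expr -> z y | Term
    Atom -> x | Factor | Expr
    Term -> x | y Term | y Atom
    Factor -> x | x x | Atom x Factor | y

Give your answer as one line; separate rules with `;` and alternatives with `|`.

Term has alternatives sharing prefix 'y': factor to Term → y Term1 with Term1 → Term | Atom.
Factor has alternatives sharing prefix 'x': factor to Factor → x Factor1 with Factor1 → ε | x.

Expr -> z y | Term; Atom -> x | Factor | Expr; Term -> x | y Term1; Factor -> Atom x Factor | y | x Factor1; Term1 -> Term | Atom; Factor1 -> ε | x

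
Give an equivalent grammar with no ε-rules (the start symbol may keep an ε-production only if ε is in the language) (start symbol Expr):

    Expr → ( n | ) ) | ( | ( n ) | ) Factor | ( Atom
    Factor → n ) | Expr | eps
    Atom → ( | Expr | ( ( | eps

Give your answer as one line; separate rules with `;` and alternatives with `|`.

Expr → ( n | ) ) | ( | ( n ) | ) Factor | ) | ( Atom; Factor → n ) | Expr; Atom → ( | Expr | ( (

Nullable set = {Atom, Factor}.
ε ∉ L(G), so no ε-production is kept.
Expand every rule over subsets of its nullable positions: Expr → ) Factor gives ) Factor | ).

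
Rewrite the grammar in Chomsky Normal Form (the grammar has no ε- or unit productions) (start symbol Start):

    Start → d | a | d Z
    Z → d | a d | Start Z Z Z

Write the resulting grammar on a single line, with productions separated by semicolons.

Start → d | a | X1 Z; Z → d | X2 X1 | Start Y1; X1 → d; X2 → a; Y1 → Z Y2; Y2 → Z Z

Introduce a nonterminal for each terminal appearing in a rule of length ≥ 2: X1 → d, X2 → a.
Binarize each right-hand side of length ≥ 3 by chaining fresh nonterminals (Y1, Y2, …): affected rules were Z → Start Z Z Z.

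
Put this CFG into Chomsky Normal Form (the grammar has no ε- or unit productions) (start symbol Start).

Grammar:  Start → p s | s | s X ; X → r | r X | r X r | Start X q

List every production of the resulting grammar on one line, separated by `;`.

Introduce a nonterminal for each terminal appearing in a rule of length ≥ 2: X1 → p, X2 → s, X3 → r, X4 → q.
Binarize each right-hand side of length ≥ 3 by chaining fresh nonterminals (Y1, Y2, …): affected rules were X → X3 X X3; X → Start X X4.

Start → X1 X2 | s | X2 X; X → r | X3 X | X3 Y1 | Start Y2; X1 → p; X2 → s; X3 → r; X4 → q; Y1 → X X3; Y2 → X X4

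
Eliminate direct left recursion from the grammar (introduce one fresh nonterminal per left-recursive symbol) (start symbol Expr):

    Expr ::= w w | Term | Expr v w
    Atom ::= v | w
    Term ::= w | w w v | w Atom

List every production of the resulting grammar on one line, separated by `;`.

Directly left-recursive nonterminal: Expr.
For Expr: α = {v w}, β = {w w, Term}. Rewrite as Expr → β Expr1 and Expr1 → α Expr1 | ε.

Expr ::= w w Expr1 | Term Expr1; Atom ::= v | w; Term ::= w | w w v | w Atom; Expr1 ::= v w Expr1 | ε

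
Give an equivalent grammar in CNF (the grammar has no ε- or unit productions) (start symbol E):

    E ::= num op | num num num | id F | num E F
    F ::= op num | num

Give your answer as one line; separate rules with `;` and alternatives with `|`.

E ::= X1 X2 | X1 Y1 | X3 F | X1 Y2; F ::= X2 X1 | num; X1 ::= num; X2 ::= op; X3 ::= id; Y1 ::= X1 X1; Y2 ::= E F

Introduce a nonterminal for each terminal appearing in a rule of length ≥ 2: X1 → num, X2 → op, X3 → id.
Binarize each right-hand side of length ≥ 3 by chaining fresh nonterminals (Y1, Y2, …): affected rules were E → X1 X1 X1; E → X1 E F.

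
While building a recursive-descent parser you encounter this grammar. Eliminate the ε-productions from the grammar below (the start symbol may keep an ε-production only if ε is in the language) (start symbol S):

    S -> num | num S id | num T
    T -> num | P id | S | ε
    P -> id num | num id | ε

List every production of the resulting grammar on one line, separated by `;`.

Nullable set = {P, T}.
ε ∉ L(G), so no ε-production is kept.
Expand every rule over subsets of its nullable positions: T → P id gives P id | id.

S -> num | num S id | num T; T -> num | P id | id | S; P -> id num | num id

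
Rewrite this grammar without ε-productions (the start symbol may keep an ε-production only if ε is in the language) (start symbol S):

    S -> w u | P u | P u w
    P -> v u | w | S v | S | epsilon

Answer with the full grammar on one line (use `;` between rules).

S -> w u | P u | u | P u w | u w; P -> v u | w | S v | S

Nullable nonterminals: {P}.
ε ∉ L(G), so no ε-production is kept.
Add the nullable-subset variants: S → P u gives P u | u. S → P u w gives P u w | u w.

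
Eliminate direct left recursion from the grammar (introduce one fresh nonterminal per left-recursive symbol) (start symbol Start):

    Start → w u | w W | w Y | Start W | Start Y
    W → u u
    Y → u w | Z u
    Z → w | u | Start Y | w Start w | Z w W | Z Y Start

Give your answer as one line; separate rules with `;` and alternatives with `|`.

Left recursion appears on Start, Z.
For Start: α = {W, Y}, β = {w u, w W, w Y}. Rewrite as Start → β Start1 and Start1 → α Start1 | ε.
For Z: α = {w W, Y Start}, β = {w, u, Start Y, w Start w}. Rewrite as Z → β Z1 and Z1 → α Z1 | ε.

Start → w u Start1 | w W Start1 | w Y Start1; W → u u; Y → u w | Z u; Z → w Z1 | u Z1 | Start Y Z1 | w Start w Z1; Start1 → W Start1 | Y Start1 | epsilon; Z1 → w W Z1 | Y Start Z1 | epsilon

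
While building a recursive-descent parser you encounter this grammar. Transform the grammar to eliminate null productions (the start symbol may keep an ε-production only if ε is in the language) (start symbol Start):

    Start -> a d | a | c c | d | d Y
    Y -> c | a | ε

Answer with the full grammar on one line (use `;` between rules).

The nullable symbols are {Y}.
ε ∉ L(G), so no ε-production is kept.

Start -> a d | a | c c | d | d Y; Y -> c | a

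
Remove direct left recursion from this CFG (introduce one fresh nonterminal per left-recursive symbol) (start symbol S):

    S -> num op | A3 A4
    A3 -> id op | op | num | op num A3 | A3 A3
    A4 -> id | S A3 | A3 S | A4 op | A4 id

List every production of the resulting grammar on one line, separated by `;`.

Left recursion appears on A3, A4.
For A3: α = {A3}, β = {id op, op, num, op num A3}. Rewrite as A3 → β A3' and A3' → α A3' | ε.
For A4: α = {op, id}, β = {id, S A3, A3 S}. Rewrite as A4 → β A4' and A4' → α A4' | ε.

S -> num op | A3 A4; A3 -> id op A3' | op A3' | num A3' | op num A3 A3'; A4 -> id A4' | S A3 A4' | A3 S A4'; A3' -> A3 A3' | ε; A4' -> op A4' | id A4' | ε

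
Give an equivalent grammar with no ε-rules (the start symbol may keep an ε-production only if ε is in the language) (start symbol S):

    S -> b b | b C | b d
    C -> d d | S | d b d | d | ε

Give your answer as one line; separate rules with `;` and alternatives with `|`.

S -> b b | b C | b | b d; C -> d d | S | d b d | d

Nullable set = {C}.
ε ∉ L(G), so no ε-production is kept.
Expand every rule over subsets of its nullable positions: S → b C gives b C | b.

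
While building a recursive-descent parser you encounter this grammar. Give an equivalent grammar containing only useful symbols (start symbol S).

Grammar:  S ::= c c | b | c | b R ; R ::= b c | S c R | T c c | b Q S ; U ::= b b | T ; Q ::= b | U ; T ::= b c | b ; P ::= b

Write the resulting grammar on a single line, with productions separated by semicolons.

S ::= c c | b | c | b R; R ::= b c | S c R | T c c | b Q S; U ::= b b | T; Q ::= b | U; T ::= b c | b

Generating nonterminals: {P, Q, R, S, T, U}.
Reachable from S after that: {Q, R, S, T, U}.
Removed useless symbols: {P} and every production mentioning them.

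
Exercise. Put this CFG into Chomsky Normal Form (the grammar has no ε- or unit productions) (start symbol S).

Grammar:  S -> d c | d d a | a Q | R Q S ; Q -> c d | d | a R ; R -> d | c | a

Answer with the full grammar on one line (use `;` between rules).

S -> X1 X2 | X1 Y1 | X3 Q | R Y2; Q -> X2 X1 | d | X3 R; R -> d | c | a; X1 -> d; X2 -> c; X3 -> a; Y1 -> X1 X3; Y2 -> Q S

Introduce a nonterminal for each terminal appearing in a rule of length ≥ 2: X1 → d, X2 → c, X3 → a.
Binarize each right-hand side of length ≥ 3 by chaining fresh nonterminals (Y1, Y2, …): affected rules were S → X1 X1 X3; S → R Q S.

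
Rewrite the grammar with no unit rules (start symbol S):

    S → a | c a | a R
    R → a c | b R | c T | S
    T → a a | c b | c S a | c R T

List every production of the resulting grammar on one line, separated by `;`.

Unit pairs: R ⇒* {S}.
Replace each nonterminal's rules with the union of the non-unit rules of every nonterminal it unit-derives.

S → a | c a | a R; R → a | c a | a R | a c | b R | c T; T → a a | c b | c S a | c R T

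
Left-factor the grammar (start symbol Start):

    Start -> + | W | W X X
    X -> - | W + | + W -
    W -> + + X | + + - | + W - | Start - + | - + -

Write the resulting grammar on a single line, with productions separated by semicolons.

Start -> + | W Start1; X -> - | W + | + W -; W -> Start - + | - + - | + W1; Start1 -> ε | X X; W1 -> W - | + W11; W11 -> X | -

Start has alternatives sharing prefix 'W': factor to Start → W Start1 with Start1 → ε | X X.
W has alternatives sharing prefix '+': factor to W → + W1 with W1 → + X | + - | W -.
W1 has alternatives sharing prefix '+': factor to W1 → + W11 with W11 → X | -.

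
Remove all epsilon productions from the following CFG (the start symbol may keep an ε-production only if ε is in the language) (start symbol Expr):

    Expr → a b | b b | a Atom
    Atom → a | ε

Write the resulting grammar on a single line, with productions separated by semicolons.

Expr → a b | b b | a Atom | a; Atom → a

Nullable nonterminals: {Atom}.
ε ∉ L(G), so no ε-production is kept.
For each production, add variants omitting each subset of nullable occurrences: Expr → a Atom gives a Atom | a.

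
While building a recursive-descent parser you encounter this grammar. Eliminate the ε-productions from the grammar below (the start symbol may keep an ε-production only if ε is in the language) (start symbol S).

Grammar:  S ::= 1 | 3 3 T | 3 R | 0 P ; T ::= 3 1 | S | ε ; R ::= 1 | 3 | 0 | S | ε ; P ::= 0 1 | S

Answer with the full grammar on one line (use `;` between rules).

Nullable set = {R, T}.
ε ∉ L(G), so no ε-production is kept.
Add the nullable-subset variants: S → 3 3 T gives 3 3 T | 3 3. S → 3 R gives 3 R | 3.

S ::= 1 | 3 3 T | 3 3 | 3 R | 3 | 0 P; T ::= 3 1 | S; R ::= 1 | 3 | 0 | S; P ::= 0 1 | S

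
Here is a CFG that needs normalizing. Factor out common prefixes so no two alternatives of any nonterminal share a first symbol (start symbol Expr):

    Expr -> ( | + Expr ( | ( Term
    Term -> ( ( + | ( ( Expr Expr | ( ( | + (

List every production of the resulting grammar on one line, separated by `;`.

Expr -> + Expr ( | ( Expr1; Term -> + ( | ( ( Term1; Expr1 -> epsilon | Term; Term1 -> + | Expr Expr | epsilon

Expr has alternatives sharing prefix '(': factor to Expr → ( Expr1 with Expr1 → ε | Term.
Term has alternatives sharing prefix '( (': factor to Term → ( ( Term1 with Term1 → + | Expr Expr | ε.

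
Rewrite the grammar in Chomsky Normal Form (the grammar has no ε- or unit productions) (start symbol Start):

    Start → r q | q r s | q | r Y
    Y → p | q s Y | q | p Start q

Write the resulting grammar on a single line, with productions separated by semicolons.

Introduce a nonterminal for each terminal appearing in a rule of length ≥ 2: X1 → r, X2 → q, X3 → s, X4 → p.
Binarize each right-hand side of length ≥ 3 by chaining fresh nonterminals (Y1, Y2, …): affected rules were Start → X2 X1 X3; Y → X2 X3 Y; Y → X4 Start X2.

Start → X1 X2 | X2 Y1 | q | X1 Y; Y → p | X2 Y2 | q | X4 Y3; X1 → r; X2 → q; X3 → s; X4 → p; Y1 → X1 X3; Y2 → X3 Y; Y3 → Start X2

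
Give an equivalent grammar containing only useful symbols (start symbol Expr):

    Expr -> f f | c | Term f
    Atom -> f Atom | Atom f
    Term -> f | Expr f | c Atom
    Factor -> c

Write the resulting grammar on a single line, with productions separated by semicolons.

Expr -> f f | c | Term f; Term -> f | Expr f

Generating nonterminals: {Expr, Factor, Term}.
Reachable from Expr after that: {Expr, Term}.
Removed useless symbols: {Atom, Factor} and every production mentioning them.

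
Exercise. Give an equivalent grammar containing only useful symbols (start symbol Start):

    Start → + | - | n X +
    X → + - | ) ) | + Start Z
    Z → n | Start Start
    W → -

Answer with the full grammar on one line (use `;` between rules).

Generating nonterminals: {Start, W, X, Z}.
Reachable from Start after that: {Start, X, Z}.
Removed useless symbols: {W} and every production mentioning them.

Start → + | - | n X +; X → + - | ) ) | + Start Z; Z → n | Start Start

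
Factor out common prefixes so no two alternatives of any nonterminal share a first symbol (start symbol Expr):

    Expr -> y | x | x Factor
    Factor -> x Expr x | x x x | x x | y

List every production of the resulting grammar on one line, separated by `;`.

Expr has alternatives sharing prefix 'x': factor to Expr → x Expr1 with Expr1 → ε | Factor.
Factor has alternatives sharing prefix 'x': factor to Factor → x Factor1 with Factor1 → Expr x | x x | x.
Factor1 has alternatives sharing prefix 'x': factor to Factor1 → x Factor11 with Factor11 → x | ε.

Expr -> y | x Expr1; Factor -> y | x Factor1; Expr1 -> ε | Factor; Factor1 -> Expr x | x Factor11; Factor11 -> x | ε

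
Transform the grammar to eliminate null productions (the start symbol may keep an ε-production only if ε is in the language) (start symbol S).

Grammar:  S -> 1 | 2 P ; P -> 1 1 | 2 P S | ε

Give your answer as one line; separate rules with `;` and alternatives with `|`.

S -> 1 | 2 P | 2; P -> 1 1 | 2 P S | 2 S

Nullable set = {P}.
ε ∉ L(G), so no ε-production is kept.
For each production, add variants omitting each subset of nullable occurrences: S → 2 P gives 2 P | 2. P → 2 P S gives 2 P S | 2 S.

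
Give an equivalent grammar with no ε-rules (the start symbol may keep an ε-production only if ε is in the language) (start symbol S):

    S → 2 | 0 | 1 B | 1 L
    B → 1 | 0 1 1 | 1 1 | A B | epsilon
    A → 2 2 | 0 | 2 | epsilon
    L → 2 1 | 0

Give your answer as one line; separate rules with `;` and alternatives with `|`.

S → 2 | 0 | 1 B | 1 | 1 L; B → 1 | 0 1 1 | 1 1 | A B | A; A → 2 2 | 0 | 2; L → 2 1 | 0

The nullable symbols are {A, B}.
ε ∉ L(G), so no ε-production is kept.
For each production, add variants omitting each subset of nullable occurrences: S → 1 B gives 1 B | 1. B → A B gives A B | A.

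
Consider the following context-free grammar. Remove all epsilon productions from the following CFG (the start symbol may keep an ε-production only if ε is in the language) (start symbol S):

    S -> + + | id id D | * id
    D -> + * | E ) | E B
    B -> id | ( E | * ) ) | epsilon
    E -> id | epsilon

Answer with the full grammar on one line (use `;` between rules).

Nullable nonterminals: {B, D, E}.
ε ∉ L(G), so no ε-production is kept.
Expand every rule over subsets of its nullable positions: S → id id D gives id id D | id id. D → E ) gives E ) | ). D → E B gives E B | E | B. B → ( E gives ( E | (.

S -> + + | id id D | id id | * id; D -> + * | E ) | ) | E B | E | B; B -> id | ( E | ( | * ) ); E -> id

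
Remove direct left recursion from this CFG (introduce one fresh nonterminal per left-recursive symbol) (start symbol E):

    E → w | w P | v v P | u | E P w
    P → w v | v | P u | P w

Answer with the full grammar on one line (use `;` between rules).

E → w E' | w P E' | v v P E' | u E'; P → w v P' | v P'; E' → P w E' | epsilon; P' → u P' | w P' | epsilon

Left recursion appears on E, P.
For E: α = {P w}, β = {w, w P, v v P, u}. Rewrite as E → β E' and E' → α E' | ε.
For P: α = {u, w}, β = {w v, v}. Rewrite as P → β P' and P' → α P' | ε.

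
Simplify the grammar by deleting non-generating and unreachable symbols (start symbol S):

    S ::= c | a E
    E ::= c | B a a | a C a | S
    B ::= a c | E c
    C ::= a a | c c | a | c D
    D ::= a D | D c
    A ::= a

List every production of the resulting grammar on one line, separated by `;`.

S ::= c | a E; E ::= c | B a a | a C a | S; B ::= a c | E c; C ::= a a | c c | a

Generating nonterminals: {A, B, C, E, S}.
Reachable from S after that: {B, C, E, S}.
Removed useless symbols: {A, D} and every production mentioning them.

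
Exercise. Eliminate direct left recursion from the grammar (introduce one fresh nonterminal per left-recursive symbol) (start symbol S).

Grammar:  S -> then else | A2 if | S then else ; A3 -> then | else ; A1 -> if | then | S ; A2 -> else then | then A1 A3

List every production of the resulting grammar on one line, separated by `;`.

Left recursion appears on S.
For S: α = {then else}, β = {then else, A2 if}. Rewrite as S → β S' and S' → α S' | ε.

S -> then else S' | A2 if S'; A3 -> then | else; A1 -> if | then | S; A2 -> else then | then A1 A3; S' -> then else S' | ε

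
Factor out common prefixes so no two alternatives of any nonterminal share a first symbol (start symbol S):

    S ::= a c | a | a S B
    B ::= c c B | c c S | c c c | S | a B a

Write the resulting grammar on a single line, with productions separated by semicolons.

S has alternatives sharing prefix 'a': factor to S → a S' with S' → c | ε | S B.
B has alternatives sharing prefix 'c c': factor to B → c c B' with B' → B | S | c.

S ::= a S'; B ::= S | a B a | c c B'; S' ::= c | ε | S B; B' ::= B | S | c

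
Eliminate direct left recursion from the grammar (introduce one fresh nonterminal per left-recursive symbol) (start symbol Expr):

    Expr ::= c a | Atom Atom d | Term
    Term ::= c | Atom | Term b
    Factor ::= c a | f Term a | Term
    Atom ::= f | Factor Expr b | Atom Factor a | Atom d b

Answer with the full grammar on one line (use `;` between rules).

Term, Atom are directly left-recursive.
For Term: α = {b}, β = {c, Atom}. Rewrite as Term → β Term1 and Term1 → α Term1 | ε.
For Atom: α = {Factor a, d b}, β = {f, Factor Expr b}. Rewrite as Atom → β Atom1 and Atom1 → α Atom1 | ε.

Expr ::= c a | Atom Atom d | Term; Term ::= c Term1 | Atom Term1; Factor ::= c a | f Term a | Term; Atom ::= f Atom1 | Factor Expr b Atom1; Term1 ::= b Term1 | ε; Atom1 ::= Factor a Atom1 | d b Atom1 | ε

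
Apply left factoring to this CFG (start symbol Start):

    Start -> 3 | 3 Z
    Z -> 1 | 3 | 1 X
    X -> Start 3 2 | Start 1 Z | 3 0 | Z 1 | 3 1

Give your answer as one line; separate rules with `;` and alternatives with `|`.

Start has alternatives sharing prefix '3': factor to Start → 3 Start1 with Start1 → ε | Z.
Z has alternatives sharing prefix '1': factor to Z → 1 Z1 with Z1 → ε | X.
X has alternatives sharing prefix 'Start': factor to X → Start X1 with X1 → 3 2 | 1 Z.
X has alternatives sharing prefix '3': factor to X → 3 X2 with X2 → 0 | 1.

Start -> 3 Start1; Z -> 3 | 1 Z1; X -> Z 1 | Start X1 | 3 X2; Start1 -> ε | Z; Z1 -> ε | X; X1 -> 3 2 | 1 Z; X2 -> 0 | 1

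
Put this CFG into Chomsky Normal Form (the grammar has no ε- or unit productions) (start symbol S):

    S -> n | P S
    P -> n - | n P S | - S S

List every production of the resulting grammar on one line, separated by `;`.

S -> n | P S; P -> X1 X2 | X1 Y1 | X2 Y2; X1 -> n; X2 -> -; Y1 -> P S; Y2 -> S S

Introduce a nonterminal for each terminal appearing in a rule of length ≥ 2: X1 → n, X2 → -.
Binarize each right-hand side of length ≥ 3 by chaining fresh nonterminals (Y1, Y2, …): affected rules were P → X1 P S; P → X2 S S.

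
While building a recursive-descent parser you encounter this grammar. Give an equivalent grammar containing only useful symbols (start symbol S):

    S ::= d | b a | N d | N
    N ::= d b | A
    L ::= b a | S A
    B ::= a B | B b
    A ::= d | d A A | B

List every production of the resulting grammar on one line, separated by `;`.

S ::= d | b a | N d | N; N ::= d b | A; A ::= d | d A A

Generating nonterminals: {A, L, N, S}.
Reachable from S after that: {A, N, S}.
Removed useless symbols: {B, L} and every production mentioning them.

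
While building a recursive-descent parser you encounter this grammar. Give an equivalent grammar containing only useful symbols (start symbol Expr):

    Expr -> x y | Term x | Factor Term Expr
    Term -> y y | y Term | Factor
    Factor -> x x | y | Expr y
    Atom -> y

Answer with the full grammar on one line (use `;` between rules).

Generating nonterminals: {Atom, Expr, Factor, Term}.
Reachable from Expr after that: {Expr, Factor, Term}.
Removed useless symbols: {Atom} and every production mentioning them.

Expr -> x y | Term x | Factor Term Expr; Term -> y y | y Term | Factor; Factor -> x x | y | Expr y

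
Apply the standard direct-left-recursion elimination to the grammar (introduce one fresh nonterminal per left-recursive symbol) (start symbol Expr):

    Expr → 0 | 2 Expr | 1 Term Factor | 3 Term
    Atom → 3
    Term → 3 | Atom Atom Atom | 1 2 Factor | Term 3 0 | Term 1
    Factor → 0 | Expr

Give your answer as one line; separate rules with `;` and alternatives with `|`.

Term is directly left-recursive.
For Term: α = {3 0, 1}, β = {3, Atom Atom Atom, 1 2 Factor}. Rewrite as Term → β Term1 and Term1 → α Term1 | ε.

Expr → 0 | 2 Expr | 1 Term Factor | 3 Term; Atom → 3; Term → 3 Term1 | Atom Atom Atom Term1 | 1 2 Factor Term1; Factor → 0 | Expr; Term1 → 3 0 Term1 | 1 Term1 | ε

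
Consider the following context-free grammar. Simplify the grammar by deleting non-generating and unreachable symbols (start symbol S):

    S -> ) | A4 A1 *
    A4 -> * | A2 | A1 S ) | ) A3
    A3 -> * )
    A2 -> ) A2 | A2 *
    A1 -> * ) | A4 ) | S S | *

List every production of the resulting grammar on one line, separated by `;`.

Generating nonterminals: {A1, A3, A4, S}.
Reachable from S after that: {A1, A3, A4, S}.
Removed useless symbols: {A2} and every production mentioning them.

S -> ) | A4 A1 *; A4 -> * | A1 S ) | ) A3; A3 -> * ); A1 -> * ) | A4 ) | S S | *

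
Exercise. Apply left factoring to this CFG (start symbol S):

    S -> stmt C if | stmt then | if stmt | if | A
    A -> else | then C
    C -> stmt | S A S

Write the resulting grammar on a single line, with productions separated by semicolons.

S -> A | stmt S' | if S''; A -> else | then C; C -> stmt | S A S; S' -> C if | then; S'' -> stmt | ε

S has alternatives sharing prefix 'stmt': factor to S → stmt S' with S' → C if | then.
S has alternatives sharing prefix 'if': factor to S → if S'' with S'' → stmt | ε.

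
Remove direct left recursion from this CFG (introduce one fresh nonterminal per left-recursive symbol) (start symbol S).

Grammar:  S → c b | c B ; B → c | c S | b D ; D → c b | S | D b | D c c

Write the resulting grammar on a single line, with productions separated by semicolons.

Directly left-recursive nonterminal: D.
For D: α = {b, c c}, β = {c b, S}. Rewrite as D → β D' and D' → α D' | ε.

S → c b | c B; B → c | c S | b D; D → c b D' | S D'; D' → b D' | c c D' | ε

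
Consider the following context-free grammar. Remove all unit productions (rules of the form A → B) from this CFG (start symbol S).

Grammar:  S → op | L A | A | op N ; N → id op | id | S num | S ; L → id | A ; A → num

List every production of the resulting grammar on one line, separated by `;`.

S → op | L A | op N | num; N → op | L A | op N | id op | id | S num | num; L → id | num; A → num

Unit pairs: L ⇒* {A}; N ⇒* {A, S}; S ⇒* {A}.
For each unit pair (A, B), copy every non-unit production of B to A, then drop all unit productions.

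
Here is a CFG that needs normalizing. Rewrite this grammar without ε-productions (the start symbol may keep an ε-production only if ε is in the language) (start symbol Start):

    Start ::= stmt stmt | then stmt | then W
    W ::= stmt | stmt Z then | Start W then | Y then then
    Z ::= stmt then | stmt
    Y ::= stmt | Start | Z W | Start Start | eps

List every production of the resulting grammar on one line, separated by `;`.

Start ::= stmt stmt | then stmt | then W; W ::= stmt | stmt Z then | Start W then | Y then then | then then; Z ::= stmt then | stmt; Y ::= stmt | Start | Z W | Start Start

Nullable nonterminals: {Y}.
ε ∉ L(G), so no ε-production is kept.
For each production, add variants omitting each subset of nullable occurrences: W → Y then then gives Y then then | then then.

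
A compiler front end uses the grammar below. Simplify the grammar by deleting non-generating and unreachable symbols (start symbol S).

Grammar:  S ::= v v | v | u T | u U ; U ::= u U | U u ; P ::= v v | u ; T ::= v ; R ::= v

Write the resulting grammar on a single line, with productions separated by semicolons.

Generating nonterminals: {P, R, S, T}.
Reachable from S after that: {S, T}.
Removed useless symbols: {P, R, U} and every production mentioning them.

S ::= v v | v | u T; T ::= v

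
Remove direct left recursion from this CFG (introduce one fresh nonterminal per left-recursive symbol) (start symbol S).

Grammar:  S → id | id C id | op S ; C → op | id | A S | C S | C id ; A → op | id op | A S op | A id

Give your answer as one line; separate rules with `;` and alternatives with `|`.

S → id | id C id | op S; C → op C' | id C' | A S C'; A → op A' | id op A'; C' → S C' | id C' | ε; A' → S op A' | id A' | ε

C, A are directly left-recursive.
For C: α = {S, id}, β = {op, id, A S}. Rewrite as C → β C' and C' → α C' | ε.
For A: α = {S op, id}, β = {op, id op}. Rewrite as A → β A' and A' → α A' | ε.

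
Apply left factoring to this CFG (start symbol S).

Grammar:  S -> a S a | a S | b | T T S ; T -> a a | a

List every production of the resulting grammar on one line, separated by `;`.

S has alternatives sharing prefix 'a S': factor to S → a S S' with S' → a | ε.
T has alternatives sharing prefix 'a': factor to T → a T' with T' → a | ε.

S -> b | T T S | a S S'; T -> a T'; S' -> a | ε; T' -> a | ε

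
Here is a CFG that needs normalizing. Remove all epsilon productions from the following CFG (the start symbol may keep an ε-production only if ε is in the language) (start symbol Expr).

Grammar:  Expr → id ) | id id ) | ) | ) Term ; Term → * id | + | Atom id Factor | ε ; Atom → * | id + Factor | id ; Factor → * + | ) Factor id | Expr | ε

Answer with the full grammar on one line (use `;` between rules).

Expr → id ) | id id ) | ) | ) Term; Term → * id | + | Atom id Factor | Atom id; Atom → * | id + Factor | id + | id; Factor → * + | ) Factor id | ) id | Expr

Nullable nonterminals: {Factor, Term}.
ε ∉ L(G), so no ε-production is kept.
For each production, add variants omitting each subset of nullable occurrences: Term → Atom id Factor gives Atom id Factor | Atom id. Atom → id + Factor gives id + Factor | id +. Factor → ) Factor id gives ) Factor id | ) id.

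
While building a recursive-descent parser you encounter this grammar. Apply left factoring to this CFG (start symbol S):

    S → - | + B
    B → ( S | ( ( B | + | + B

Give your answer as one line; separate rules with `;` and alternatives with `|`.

S → - | + B; B → ( B' | + B''; B' → S | ( B; B'' → ε | B

B has alternatives sharing prefix '(': factor to B → ( B' with B' → S | ( B.
B has alternatives sharing prefix '+': factor to B → + B'' with B'' → ε | B.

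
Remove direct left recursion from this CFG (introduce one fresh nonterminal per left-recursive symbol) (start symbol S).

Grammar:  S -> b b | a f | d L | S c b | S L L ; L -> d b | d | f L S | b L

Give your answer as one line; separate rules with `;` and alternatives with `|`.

Directly left-recursive nonterminal: S.
For S: α = {c b, L L}, β = {b b, a f, d L}. Rewrite as S → β S' and S' → α S' | ε.

S -> b b S' | a f S' | d L S'; L -> d b | d | f L S | b L; S' -> c b S' | L L S' | ε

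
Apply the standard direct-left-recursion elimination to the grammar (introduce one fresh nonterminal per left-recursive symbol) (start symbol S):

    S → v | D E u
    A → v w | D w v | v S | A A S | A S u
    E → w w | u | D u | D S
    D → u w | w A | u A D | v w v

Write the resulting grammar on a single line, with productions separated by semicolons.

S → v | D E u; A → v w A' | D w v A' | v S A'; E → w w | u | D u | D S; D → u w | w A | u A D | v w v; A' → A S A' | S u A' | ε

Directly left-recursive nonterminal: A.
For A: α = {A S, S u}, β = {v w, D w v, v S}. Rewrite as A → β A' and A' → α A' | ε.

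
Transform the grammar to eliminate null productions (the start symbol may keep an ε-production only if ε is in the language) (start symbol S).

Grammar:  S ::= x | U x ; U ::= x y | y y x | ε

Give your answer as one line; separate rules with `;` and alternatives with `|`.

S ::= x | U x; U ::= x y | y y x

Nullable nonterminals: {U}.
ε ∉ L(G), so no ε-production is kept.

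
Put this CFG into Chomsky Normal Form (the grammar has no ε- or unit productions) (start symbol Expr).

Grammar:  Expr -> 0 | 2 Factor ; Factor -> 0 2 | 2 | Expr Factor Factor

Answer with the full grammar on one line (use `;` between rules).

Expr -> 0 | X1 Factor; Factor -> X2 X1 | 2 | Expr Y1; X1 -> 2; X2 -> 0; Y1 -> Factor Factor

Introduce a nonterminal for each terminal appearing in a rule of length ≥ 2: X1 → 2, X2 → 0.
Binarize each right-hand side of length ≥ 3 by chaining fresh nonterminals (Y1, Y2, …): affected rules were Factor → Expr Factor Factor.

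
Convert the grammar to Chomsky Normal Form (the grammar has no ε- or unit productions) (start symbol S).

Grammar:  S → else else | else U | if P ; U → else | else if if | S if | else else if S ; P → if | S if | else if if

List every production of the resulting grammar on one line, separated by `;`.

Introduce a nonterminal for each terminal appearing in a rule of length ≥ 2: X1 → else, X2 → if.
Binarize each right-hand side of length ≥ 3 by chaining fresh nonterminals (Y1, Y2, …): affected rules were U → X1 X2 X2; U → X1 X1 X2 S; P → X1 X2 X2.

S → X1 X1 | X1 U | X2 P; U → else | X1 Y1 | S X2 | X1 Y2; P → if | S X2 | X1 Y4; X1 → else; X2 → if; Y1 → X2 X2; Y2 → X1 Y3; Y3 → X2 S; Y4 → X2 X2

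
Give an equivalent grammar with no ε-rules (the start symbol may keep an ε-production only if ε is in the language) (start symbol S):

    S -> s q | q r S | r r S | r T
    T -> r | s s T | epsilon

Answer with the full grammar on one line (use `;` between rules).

Nullable nonterminals: {T}.
ε ∉ L(G), so no ε-production is kept.
Add the nullable-subset variants: S → r T gives r T | r. T → s s T gives s s T | s s.

S -> s q | q r S | r r S | r T | r; T -> r | s s T | s s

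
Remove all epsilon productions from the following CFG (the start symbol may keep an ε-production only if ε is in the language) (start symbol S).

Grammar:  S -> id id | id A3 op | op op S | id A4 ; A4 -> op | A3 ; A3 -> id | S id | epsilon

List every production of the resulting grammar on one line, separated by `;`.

S -> id id | id A3 op | id op | op op S | id A4 | id; A4 -> op | A3; A3 -> id | S id

Nullable set = {A3, A4}.
ε ∉ L(G), so no ε-production is kept.
Add the nullable-subset variants: S → id A3 op gives id A3 op | id op. S → id A4 gives id A4 | id.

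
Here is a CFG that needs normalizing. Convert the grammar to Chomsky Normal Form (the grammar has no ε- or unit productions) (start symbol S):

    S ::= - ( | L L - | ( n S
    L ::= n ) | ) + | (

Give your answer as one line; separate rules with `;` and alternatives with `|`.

S ::= X1 X2 | L Y1 | X2 Y2; L ::= X3 X4 | X4 X5 | (; X1 ::= -; X2 ::= (; X3 ::= n; X4 ::= ); X5 ::= +; Y1 ::= L X1; Y2 ::= X3 S

Introduce a nonterminal for each terminal appearing in a rule of length ≥ 2: X1 → -, X2 → (, X3 → n, X4 → ), X5 → +.
Binarize each right-hand side of length ≥ 3 by chaining fresh nonterminals (Y1, Y2, …): affected rules were S → L L X1; S → X2 X3 S.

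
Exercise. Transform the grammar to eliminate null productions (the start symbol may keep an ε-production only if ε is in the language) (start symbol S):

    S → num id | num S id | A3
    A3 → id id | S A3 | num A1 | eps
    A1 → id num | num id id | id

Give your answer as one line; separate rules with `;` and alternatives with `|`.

Nullable set = {A3, S}.
ε ∈ L(G) since S is nullable, so keep S → ε.
For each production, add variants omitting each subset of nullable occurrences: A3 → S A3 gives S A3 | S.

S → num id | num S id | A3 | ε; A3 → id id | S A3 | S | num A1; A1 → id num | num id id | id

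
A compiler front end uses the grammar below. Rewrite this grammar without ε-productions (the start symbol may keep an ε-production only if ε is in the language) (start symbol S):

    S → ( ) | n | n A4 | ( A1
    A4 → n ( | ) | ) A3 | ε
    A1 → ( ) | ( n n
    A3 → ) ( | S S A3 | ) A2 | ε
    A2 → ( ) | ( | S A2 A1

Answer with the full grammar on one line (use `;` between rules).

The nullable symbols are {A3, A4}.
ε ∉ L(G), so no ε-production is kept.
Add the nullable-subset variants: A3 → S S A3 gives S S A3 | S S.

S → ( ) | n | n A4 | ( A1; A4 → n ( | ) | ) A3; A1 → ( ) | ( n n; A3 → ) ( | S S A3 | S S | ) A2; A2 → ( ) | ( | S A2 A1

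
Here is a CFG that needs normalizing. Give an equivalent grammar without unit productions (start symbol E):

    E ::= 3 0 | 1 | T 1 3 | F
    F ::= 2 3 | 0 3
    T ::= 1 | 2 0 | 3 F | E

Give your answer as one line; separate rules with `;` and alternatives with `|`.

Unit pairs: E ⇒* {F}; T ⇒* {E, F}.
For each unit pair (A, B), copy every non-unit production of B to A, then drop all unit productions.

E ::= 3 0 | 1 | T 1 3 | 2 3 | 0 3; F ::= 2 3 | 0 3; T ::= 3 0 | 1 | T 1 3 | 2 3 | 0 3 | 2 0 | 3 F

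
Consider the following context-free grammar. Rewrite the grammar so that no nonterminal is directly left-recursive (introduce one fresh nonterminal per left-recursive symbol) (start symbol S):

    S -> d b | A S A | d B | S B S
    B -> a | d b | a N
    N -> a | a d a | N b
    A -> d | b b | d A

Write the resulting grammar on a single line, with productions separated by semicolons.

S -> d b S' | A S A S' | d B S'; B -> a | d b | a N; N -> a N' | a d a N'; A -> d | b b | d A; S' -> B S S' | ε; N' -> b N' | ε

Directly left-recursive nonterminals: S, N.
For S: α = {B S}, β = {d b, A S A, d B}. Rewrite as S → β S' and S' → α S' | ε.
For N: α = {b}, β = {a, a d a}. Rewrite as N → β N' and N' → α N' | ε.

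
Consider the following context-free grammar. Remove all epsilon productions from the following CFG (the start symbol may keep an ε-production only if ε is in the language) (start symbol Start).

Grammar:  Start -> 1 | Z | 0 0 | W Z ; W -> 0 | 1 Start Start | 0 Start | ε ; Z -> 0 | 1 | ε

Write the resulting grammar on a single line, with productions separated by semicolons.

Start -> 1 | Z | 0 0 | W Z | W | ε; W -> 0 | 1 Start Start | 1 Start | 1 | 0 Start; Z -> 0 | 1

Nullable nonterminals: {Start, W, Z}.
ε ∈ L(G) since Start is nullable, so keep Start → ε.
For each production, add variants omitting each subset of nullable occurrences: Start → W Z gives W Z | W. W → 1 Start Start gives 1 Start Start | 1 Start | 1.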